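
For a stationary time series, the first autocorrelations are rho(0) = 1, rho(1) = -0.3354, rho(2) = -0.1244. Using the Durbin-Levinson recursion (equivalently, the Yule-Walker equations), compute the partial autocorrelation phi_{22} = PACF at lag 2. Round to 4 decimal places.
\phi_{22} = -0.2669

The PACF at lag k is phi_{kk}, the last component of the solution
to the Yule-Walker system G_k phi = r_k where
  (G_k)_{ij} = rho(|i - j|), (r_k)_i = rho(i), i,j = 1..k.
Equivalently, Durbin-Levinson gives phi_{kk} iteratively:
  phi_{11} = rho(1)
  phi_{kk} = [rho(k) - sum_{j=1..k-1} phi_{k-1,j} rho(k-j)]
            / [1 - sum_{j=1..k-1} phi_{k-1,j} rho(j)],
  phi_{k,j} = phi_{k-1,j} - phi_{kk} phi_{k-1,k-j},  j = 1..k-1.
Step k = 1:
  phi_11 = rho(1) = -0.3354.
Step k = 2:
  phi_22 = [rho(2) - phi_11 rho(1)] / [1 - phi_11 rho(1)] = [-0.1244 - (-0.3354)(-0.3354)] / [1 - (-0.3354)(-0.3354)]
         = -0.23689316 / 0.88750684 = -0.2669.
Therefore phi_{22} = -0.2669.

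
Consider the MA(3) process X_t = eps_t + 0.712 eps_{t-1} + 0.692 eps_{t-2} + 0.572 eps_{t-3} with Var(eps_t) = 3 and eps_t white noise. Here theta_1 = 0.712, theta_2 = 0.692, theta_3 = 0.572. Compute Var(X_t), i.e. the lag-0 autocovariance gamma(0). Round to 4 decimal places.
\gamma(0) = 6.9390

For an MA(q) process X_t = eps_t + sum_i theta_i eps_{t-i} with
Var(eps_t) = sigma^2, the variance is
  gamma(0) = sigma^2 * (1 + sum_i theta_i^2).
  sum_i theta_i^2 = (0.712)^2 + (0.692)^2 + (0.572)^2 = 0.506944 + 0.478864 + 0.327184 = 1.312992.
  gamma(0) = 3 * (1 + 1.312992) = 3 * 2.312992 = 6.938976, which rounds to 6.9390.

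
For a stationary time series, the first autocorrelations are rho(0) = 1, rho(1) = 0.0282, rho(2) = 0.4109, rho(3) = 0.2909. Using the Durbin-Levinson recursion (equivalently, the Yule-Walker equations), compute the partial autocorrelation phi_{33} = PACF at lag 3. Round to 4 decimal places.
\phi_{33} = 0.3280

The PACF at lag k is phi_{kk}, the last component of the solution
to the Yule-Walker system G_k phi = r_k where
  (G_k)_{ij} = rho(|i - j|), (r_k)_i = rho(i), i,j = 1..k.
Equivalently, Durbin-Levinson gives phi_{kk} iteratively:
  phi_{11} = rho(1)
  phi_{kk} = [rho(k) - sum_{j=1..k-1} phi_{k-1,j} rho(k-j)]
            / [1 - sum_{j=1..k-1} phi_{k-1,j} rho(j)],
  phi_{k,j} = phi_{k-1,j} - phi_{kk} phi_{k-1,k-j},  j = 1..k-1.
Step k = 1:
  phi_11 = rho(1) = 0.0282.
Step k = 2:
  phi_22 = [rho(2) - phi_11 rho(1)] / [1 - phi_11 rho(1)] = [0.4109 - (0.0282)(0.0282)] / [1 - (0.0282)(0.0282)]
         = 0.41010476 / 0.99920476 = 0.410431.
  Update: phi_21 = phi_11 - phi_22 phi_11 = 0.0282 - (0.410431)(0.0282) = 0.016626.
Step k = 3:
  phi_33 = [rho(3) - phi_21 rho(2) - phi_22 rho(1)] / [1 - phi_21 rho(1) - phi_22 rho(2)]
    numerator   = 0.2909 - (0.016626)(0.4109) - (0.410431)(0.0282) = 0.27249428
    denominator = 1 - (0.016626)(0.0282) - (0.410431)(0.4109) = 0.83088499
  phi_33 = 0.27249428 / 0.83088499 = 0.328.
Therefore phi_{33} = 0.3280.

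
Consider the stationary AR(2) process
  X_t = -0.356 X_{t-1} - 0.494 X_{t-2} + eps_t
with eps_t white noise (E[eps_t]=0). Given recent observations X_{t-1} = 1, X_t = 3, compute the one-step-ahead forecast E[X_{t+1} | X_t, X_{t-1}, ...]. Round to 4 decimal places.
E[X_{t+1} \mid \mathcal F_t] = -1.5620

For an AR(p) model X_t = c + sum_i phi_i X_{t-i} + eps_t, the
one-step-ahead conditional mean is
  E[X_{t+1} | X_t, ...] = c + sum_i phi_i X_{t+1-i}.
Substitute known values:
  E[X_{t+1} | ...] = (-0.356) * (3) + (-0.494) * (1)
                   = -1.5620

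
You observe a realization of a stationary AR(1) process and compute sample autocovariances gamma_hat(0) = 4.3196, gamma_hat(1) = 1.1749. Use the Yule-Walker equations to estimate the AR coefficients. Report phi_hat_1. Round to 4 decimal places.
\hat\phi_{1} = 0.2720

The Yule-Walker equations for an AR(p) process read, in matrix form,
  Gamma_p phi = r_p,   with   (Gamma_p)_{ij} = gamma(|i - j|),
                       (r_p)_i = gamma(i),   i,j = 1..p.
Substitute the sample gammas (Toeplitz matrix and right-hand side of size 1):
  Gamma_p = [[4.3196]]
  r_p     = [1.1749]
With p = 1 this is the single equation gamma(0) phi_1 = gamma(1):
  phi_hat_1 = gamma(1) / gamma(0) = 1.1749 / 4.3196 = 0.2720.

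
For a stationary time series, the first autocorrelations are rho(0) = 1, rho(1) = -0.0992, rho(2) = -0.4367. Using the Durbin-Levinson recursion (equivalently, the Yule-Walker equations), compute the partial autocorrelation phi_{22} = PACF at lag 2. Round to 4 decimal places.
\phi_{22} = -0.4510

The PACF at lag k is phi_{kk}, the last component of the solution
to the Yule-Walker system G_k phi = r_k where
  (G_k)_{ij} = rho(|i - j|), (r_k)_i = rho(i), i,j = 1..k.
Equivalently, Durbin-Levinson gives phi_{kk} iteratively:
  phi_{11} = rho(1)
  phi_{kk} = [rho(k) - sum_{j=1..k-1} phi_{k-1,j} rho(k-j)]
            / [1 - sum_{j=1..k-1} phi_{k-1,j} rho(j)],
  phi_{k,j} = phi_{k-1,j} - phi_{kk} phi_{k-1,k-j},  j = 1..k-1.
Step k = 1:
  phi_11 = rho(1) = -0.0992.
Step k = 2:
  phi_22 = [rho(2) - phi_11 rho(1)] / [1 - phi_11 rho(1)] = [-0.4367 - (-0.0992)(-0.0992)] / [1 - (-0.0992)(-0.0992)]
         = -0.44654064 / 0.99015936 = -0.451.
Therefore phi_{22} = -0.4510.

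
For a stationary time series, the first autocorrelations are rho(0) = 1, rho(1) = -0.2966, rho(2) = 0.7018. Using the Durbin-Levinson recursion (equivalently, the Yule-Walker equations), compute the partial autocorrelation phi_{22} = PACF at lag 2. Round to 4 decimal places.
\phi_{22} = 0.6730

The PACF at lag k is phi_{kk}, the last component of the solution
to the Yule-Walker system G_k phi = r_k where
  (G_k)_{ij} = rho(|i - j|), (r_k)_i = rho(i), i,j = 1..k.
Equivalently, Durbin-Levinson gives phi_{kk} iteratively:
  phi_{11} = rho(1)
  phi_{kk} = [rho(k) - sum_{j=1..k-1} phi_{k-1,j} rho(k-j)]
            / [1 - sum_{j=1..k-1} phi_{k-1,j} rho(j)],
  phi_{k,j} = phi_{k-1,j} - phi_{kk} phi_{k-1,k-j},  j = 1..k-1.
Step k = 1:
  phi_11 = rho(1) = -0.2966.
Step k = 2:
  phi_22 = [rho(2) - phi_11 rho(1)] / [1 - phi_11 rho(1)] = [0.7018 - (-0.2966)(-0.2966)] / [1 - (-0.2966)(-0.2966)]
         = 0.61382844 / 0.91202844 = 0.673.
Therefore phi_{22} = 0.6730.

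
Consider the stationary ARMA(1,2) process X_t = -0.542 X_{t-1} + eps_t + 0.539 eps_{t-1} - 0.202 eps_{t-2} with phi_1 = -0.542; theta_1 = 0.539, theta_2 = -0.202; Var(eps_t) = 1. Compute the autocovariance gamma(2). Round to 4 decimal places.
\gamma(2) = -0.1840

Multiply the model equation by X_{t-k} and take expectations. With theta_0 = psi_0 = 1 and psi_j the MA(infinity) weights, this gives
  gamma(k) - sum_i phi_i gamma(k-i) = c_k,
  c_k = sigma^2 * sum_{j=k..q} theta_j psi_{j-k}   (c_k = 0 for k > q),
using gamma(-m) = gamma(m).
psi-weights needed (psi_j = theta_j + sum_i phi_i psi_{j-i}):
  psi_1 = theta_1 + phi_1 = 0.539 + (-0.542) = -0.003
  psi_2 = theta_2 + phi_1 psi_1 = -0.202 + (-0.542)(-0.003) = -0.200374
Right-hand sides:
  c_0 = sigma^2 (1 + theta_1 psi_1 + theta_2 psi_2) = 1 * (1 + (0.539)(-0.003) + (-0.202)(-0.200374)) = 1 * 1.038859 = 1.038859
  c_1 = sigma^2 (theta_1 + theta_2 psi_1) = 1 * (0.539 + (-0.202)(-0.003)) = 0.539606
  c_2 = sigma^2 theta_2 = 1 * (-0.202) = -0.202
Equations for k = 0 and k = 1 (AR order 1):
  gamma(0) = phi_1 gamma(1) + c_0
  gamma(1) = phi_1 gamma(0) + c_1
Substituting the second into the first: gamma(0) (1 - phi_1^2) = c_0 + phi_1 c_1, so
  gamma(0) = (c_0 + phi_1 c_1) / (1 - phi_1^2) = (1.038859 + (-0.542)(0.539606)) / (1 - (-0.542)^2) = 0.746392 / 0.706236 = 1.056859.
  gamma(1) = phi_1 gamma(0) + c_1 = (-0.542)(1.056859) + (0.539606) = -0.033212.
For k = 2: gamma(2) = phi_1 gamma(1) + c_2
  = (-0.542)(-0.033212) + (-0.202) = -0.183999.
Therefore gamma(2) = -0.1840 (to 4 decimal places).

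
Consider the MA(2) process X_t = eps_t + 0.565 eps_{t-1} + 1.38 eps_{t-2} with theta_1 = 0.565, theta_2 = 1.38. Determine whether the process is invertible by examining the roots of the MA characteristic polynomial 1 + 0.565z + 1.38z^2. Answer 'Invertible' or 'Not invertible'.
\text{Not invertible}

The MA(q) characteristic polynomial is P(z) = 1 + 0.565z + 1.38z^2.
Invertibility requires all roots to lie outside the unit circle, i.e. |z| > 1 for every root.
Set 1 + (0.565) z + (1.38) z^2 = 0, i.e. a z^2 + b z + c = 0 with a = 1.38, b = 0.565, c = 1.
Discriminant D = b^2 - 4ac = (0.565)^2 - 4*(1.38)*1 = 0.319225 - (5.52) = -5.200775.
D < 0, so the roots are the complex-conjugate pair z = (-b +/- i sqrt(-D)) / (2a) = -0.2047 +/- 0.8263i.
For a conjugate pair |z|^2 = z * conj(z) = (product of roots) = c/a = 1/(1.38) = 0.724638, so |z| = sqrt(0.724638) = 0.8513 for both roots.
Moduli of all roots: 0.8513, 0.8513.
All moduli strictly greater than 1? No.
Verdict: Not invertible.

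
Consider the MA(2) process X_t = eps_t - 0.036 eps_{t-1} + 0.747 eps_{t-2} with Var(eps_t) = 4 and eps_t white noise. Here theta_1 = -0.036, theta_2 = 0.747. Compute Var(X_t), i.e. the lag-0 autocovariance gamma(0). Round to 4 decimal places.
\gamma(0) = 6.2372

For an MA(q) process X_t = eps_t + sum_i theta_i eps_{t-i} with
Var(eps_t) = sigma^2, the variance is
  gamma(0) = sigma^2 * (1 + sum_i theta_i^2).
  sum_i theta_i^2 = (-0.036)^2 + (0.747)^2 = 0.001296 + 0.558009 = 0.559305.
  gamma(0) = 4 * (1 + 0.559305) = 4 * 1.559305 = 6.23722, which rounds to 6.2372.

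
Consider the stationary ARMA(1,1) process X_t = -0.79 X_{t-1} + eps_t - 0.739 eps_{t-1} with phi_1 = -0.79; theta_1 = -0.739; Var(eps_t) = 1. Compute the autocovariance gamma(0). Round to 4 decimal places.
\gamma(0) = 7.2193

Multiply the model equation by X_{t-k} and take expectations. With theta_0 = psi_0 = 1 and psi_j the MA(infinity) weights, this gives
  gamma(k) - sum_i phi_i gamma(k-i) = c_k,
  c_k = sigma^2 * sum_{j=k..q} theta_j psi_{j-k}   (c_k = 0 for k > q),
using gamma(-m) = gamma(m).
psi-weights needed (psi_j = theta_j + sum_i phi_i psi_{j-i}):
  psi_1 = theta_1 + phi_1 = -0.739 + (-0.79) = -1.529
Right-hand sides:
  c_0 = sigma^2 (1 + theta_1 psi_1) = 1 * (1 + (-0.739)(-1.529)) = 1 * 2.129931 = 2.129931
  c_1 = sigma^2 theta_1 = 1 * (-0.739) = -0.739
  c_2 = 0
Equations for k = 0 and k = 1 (AR order 1):
  gamma(0) = phi_1 gamma(1) + c_0
  gamma(1) = phi_1 gamma(0) + c_1
Substituting the second into the first: gamma(0) (1 - phi_1^2) = c_0 + phi_1 c_1, so
  gamma(0) = (c_0 + phi_1 c_1) / (1 - phi_1^2) = (2.129931 + (-0.79)(-0.739)) / (1 - (-0.79)^2) = 2.713741 / 0.3759 = 7.219316.
Therefore gamma(0) = 7.2193 (to 4 decimal places).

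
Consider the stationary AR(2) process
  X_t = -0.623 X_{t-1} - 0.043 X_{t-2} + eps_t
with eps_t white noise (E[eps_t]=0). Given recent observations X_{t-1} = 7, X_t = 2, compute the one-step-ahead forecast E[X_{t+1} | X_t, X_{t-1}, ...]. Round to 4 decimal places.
E[X_{t+1} \mid \mathcal F_t] = -1.5470

For an AR(p) model X_t = c + sum_i phi_i X_{t-i} + eps_t, the
one-step-ahead conditional mean is
  E[X_{t+1} | X_t, ...] = c + sum_i phi_i X_{t+1-i}.
Substitute known values:
  E[X_{t+1} | ...] = (-0.623) * (2) + (-0.043) * (7)
                   = -1.5470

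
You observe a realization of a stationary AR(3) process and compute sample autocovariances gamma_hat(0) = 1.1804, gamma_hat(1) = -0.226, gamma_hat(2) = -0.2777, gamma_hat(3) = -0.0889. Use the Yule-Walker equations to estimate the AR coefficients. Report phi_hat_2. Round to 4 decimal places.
\hat\phi_{2} = -0.3341

The Yule-Walker equations for an AR(p) process read, in matrix form,
  Gamma_p phi = r_p,   with   (Gamma_p)_{ij} = gamma(|i - j|),
                       (r_p)_i = gamma(i),   i,j = 1..p.
Substitute the sample gammas (Toeplitz matrix and right-hand side of size 3):
  Gamma_p = [[1.1804, -0.226, -0.2777], [-0.226, 1.1804, -0.226], [-0.2777, -0.226, 1.1804]]
  r_p     = [-0.226, -0.2777, -0.0889]
Written out (R1..R3):
  (R1) 1.1804 phi_1 - 0.226 phi_2 - 0.2777 phi_3 = -0.226
  (R2) -0.226 phi_1 + 1.1804 phi_2 - 0.226 phi_3 = -0.2777
  (R3) -0.2777 phi_1 - 0.226 phi_2 + 1.1804 phi_3 = -0.0889
Gaussian elimination:
  R2 <- R2 - (-0.226/1.1804) R1 = R2 - (-0.191461) R1:  1.13713 phi_2 - 0.279169 phi_3 = -0.32097
  R3 <- R3 - (-0.2777/1.1804) R1 = R3 - (-0.235259) R1:  -0.279169 phi_2 + 1.115069 phi_3 = -0.142069
  R3 <- R3 - (-0.279169/1.13713) R2 = R3 - (-0.245503) R2:  1.046532 phi_3 = -0.220868
Back-substitution:
  phi_hat_3 = -0.220868 / 1.046532 = -0.211047
  phi_hat_2 = (-0.32097 - (-0.279169)(-0.211047)) / 1.13713 = -0.334076
  phi_hat_1 = (-0.226 - (-0.226)(-0.334076) - (-0.2777)(-0.211047)) / 1.1804 = -0.305074
So phi_hat = [-0.3051, -0.3341, -0.2110].
Therefore phi_hat_2 = -0.3341.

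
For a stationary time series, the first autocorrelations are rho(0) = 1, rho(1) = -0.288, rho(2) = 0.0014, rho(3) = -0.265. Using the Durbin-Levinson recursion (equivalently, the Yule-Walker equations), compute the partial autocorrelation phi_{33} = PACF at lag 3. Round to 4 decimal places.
\phi_{33} = -0.3189

The PACF at lag k is phi_{kk}, the last component of the solution
to the Yule-Walker system G_k phi = r_k where
  (G_k)_{ij} = rho(|i - j|), (r_k)_i = rho(i), i,j = 1..k.
Equivalently, Durbin-Levinson gives phi_{kk} iteratively:
  phi_{11} = rho(1)
  phi_{kk} = [rho(k) - sum_{j=1..k-1} phi_{k-1,j} rho(k-j)]
            / [1 - sum_{j=1..k-1} phi_{k-1,j} rho(j)],
  phi_{k,j} = phi_{k-1,j} - phi_{kk} phi_{k-1,k-j},  j = 1..k-1.
Step k = 1:
  phi_11 = rho(1) = -0.288.
Step k = 2:
  phi_22 = [rho(2) - phi_11 rho(1)] / [1 - phi_11 rho(1)] = [0.0014 - (-0.288)(-0.288)] / [1 - (-0.288)(-0.288)]
         = -0.081544 / 0.917056 = -0.088919.
  Update: phi_21 = phi_11 - phi_22 phi_11 = -0.288 - (-0.088919)(-0.288) = -0.313609.
Step k = 3:
  phi_33 = [rho(3) - phi_21 rho(2) - phi_22 rho(1)] / [1 - phi_21 rho(1) - phi_22 rho(2)]
    numerator   = -0.265 - (-0.313609)(0.0014) - (-0.088919)(-0.288) = -0.29016971
    denominator = 1 - (-0.313609)(-0.288) - (-0.088919)(0.0014) = 0.90980516
  phi_33 = -0.29016971 / 0.90980516 = -0.3189.
Therefore phi_{33} = -0.3189.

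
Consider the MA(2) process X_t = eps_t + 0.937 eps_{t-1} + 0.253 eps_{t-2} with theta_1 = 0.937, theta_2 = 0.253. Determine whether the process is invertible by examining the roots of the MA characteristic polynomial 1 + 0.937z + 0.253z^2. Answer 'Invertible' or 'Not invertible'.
\text{Invertible}

The MA(q) characteristic polynomial is P(z) = 1 + 0.937z + 0.253z^2.
Invertibility requires all roots to lie outside the unit circle, i.e. |z| > 1 for every root.
Set 1 + (0.937) z + (0.253) z^2 = 0, i.e. a z^2 + b z + c = 0 with a = 0.253, b = 0.937, c = 1.
Discriminant D = b^2 - 4ac = (0.937)^2 - 4*(0.253)*1 = 0.877969 - (1.012) = -0.134031.
D < 0, so the roots are the complex-conjugate pair z = (-b +/- i sqrt(-D)) / (2a) = -1.8518 +/- 0.7235i.
For a conjugate pair |z|^2 = z * conj(z) = (product of roots) = c/a = 1/(0.253) = 3.952569, so |z| = sqrt(3.952569) = 1.9881 for both roots.
Moduli of all roots: 1.9881, 1.9881.
All moduli strictly greater than 1? Yes.
Verdict: Invertible.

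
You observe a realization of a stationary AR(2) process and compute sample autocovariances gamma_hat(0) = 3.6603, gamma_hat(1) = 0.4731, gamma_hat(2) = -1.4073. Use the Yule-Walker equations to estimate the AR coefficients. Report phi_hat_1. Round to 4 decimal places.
\hat\phi_{1} = 0.1820

The Yule-Walker equations for an AR(p) process read, in matrix form,
  Gamma_p phi = r_p,   with   (Gamma_p)_{ij} = gamma(|i - j|),
                       (r_p)_i = gamma(i),   i,j = 1..p.
Substitute the sample gammas (Toeplitz matrix and right-hand side of size 2):
  Gamma_p = [[3.6603, 0.4731], [0.4731, 3.6603]]
  r_p     = [0.4731, -1.4073]
Written out:
  3.6603 phi_1 + 0.4731 phi_2 = 0.4731
  0.4731 phi_1 + 3.6603 phi_2 = -1.4073
Solve by Cramer's rule:
  det = gamma(0)^2 - gamma(1)^2 = (3.6603)^2 - (0.4731)^2 = 13.39779609 - 0.22382361 = 13.17397248
  phi_hat_1 = [gamma(1) gamma(0) - gamma(1) gamma(2)] / det = [(0.4731)(3.6603) - (0.4731)(-1.4073)] / 13.17397248 = 2.39748156 / 13.17397248 = 0.182
  phi_hat_2 = [gamma(0) gamma(2) - gamma(1)^2] / det = [(3.6603)(-1.4073) - (0.4731)^2] / 13.17397248 = -5.3749638 / 13.17397248 = -0.408
So phi_hat = [0.1820, -0.4080].
Therefore phi_hat_1 = 0.1820.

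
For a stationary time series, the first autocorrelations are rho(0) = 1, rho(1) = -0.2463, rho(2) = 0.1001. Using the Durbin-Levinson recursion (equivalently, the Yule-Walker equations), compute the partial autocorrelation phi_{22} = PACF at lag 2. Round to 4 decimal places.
\phi_{22} = 0.0420

The PACF at lag k is phi_{kk}, the last component of the solution
to the Yule-Walker system G_k phi = r_k where
  (G_k)_{ij} = rho(|i - j|), (r_k)_i = rho(i), i,j = 1..k.
Equivalently, Durbin-Levinson gives phi_{kk} iteratively:
  phi_{11} = rho(1)
  phi_{kk} = [rho(k) - sum_{j=1..k-1} phi_{k-1,j} rho(k-j)]
            / [1 - sum_{j=1..k-1} phi_{k-1,j} rho(j)],
  phi_{k,j} = phi_{k-1,j} - phi_{kk} phi_{k-1,k-j},  j = 1..k-1.
Step k = 1:
  phi_11 = rho(1) = -0.2463.
Step k = 2:
  phi_22 = [rho(2) - phi_11 rho(1)] / [1 - phi_11 rho(1)] = [0.1001 - (-0.2463)(-0.2463)] / [1 - (-0.2463)(-0.2463)]
         = 0.03943631 / 0.93933631 = 0.042.
Therefore phi_{22} = 0.0420.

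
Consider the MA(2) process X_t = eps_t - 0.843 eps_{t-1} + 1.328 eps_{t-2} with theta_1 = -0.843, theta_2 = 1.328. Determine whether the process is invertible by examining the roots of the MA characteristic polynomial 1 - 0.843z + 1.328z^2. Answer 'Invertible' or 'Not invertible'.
\text{Not invertible}

The MA(q) characteristic polynomial is P(z) = 1 - 0.843z + 1.328z^2.
Invertibility requires all roots to lie outside the unit circle, i.e. |z| > 1 for every root.
Set 1 + (-0.843) z + (1.328) z^2 = 0, i.e. a z^2 + b z + c = 0 with a = 1.328, b = -0.843, c = 1.
Discriminant D = b^2 - 4ac = (-0.843)^2 - 4*(1.328)*1 = 0.710649 - (5.312) = -4.601351.
D < 0, so the roots are the complex-conjugate pair z = (-b +/- i sqrt(-D)) / (2a) = 0.3174 +/- 0.8076i.
For a conjugate pair |z|^2 = z * conj(z) = (product of roots) = c/a = 1/(1.328) = 0.753012, so |z| = sqrt(0.753012) = 0.8678 for both roots.
Moduli of all roots: 0.8678, 0.8678.
All moduli strictly greater than 1? No.
Verdict: Not invertible.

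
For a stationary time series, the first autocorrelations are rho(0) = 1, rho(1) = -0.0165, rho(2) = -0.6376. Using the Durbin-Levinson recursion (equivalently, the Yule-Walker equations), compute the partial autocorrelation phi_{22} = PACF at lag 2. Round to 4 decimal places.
\phi_{22} = -0.6380

The PACF at lag k is phi_{kk}, the last component of the solution
to the Yule-Walker system G_k phi = r_k where
  (G_k)_{ij} = rho(|i - j|), (r_k)_i = rho(i), i,j = 1..k.
Equivalently, Durbin-Levinson gives phi_{kk} iteratively:
  phi_{11} = rho(1)
  phi_{kk} = [rho(k) - sum_{j=1..k-1} phi_{k-1,j} rho(k-j)]
            / [1 - sum_{j=1..k-1} phi_{k-1,j} rho(j)],
  phi_{k,j} = phi_{k-1,j} - phi_{kk} phi_{k-1,k-j},  j = 1..k-1.
Step k = 1:
  phi_11 = rho(1) = -0.0165.
Step k = 2:
  phi_22 = [rho(2) - phi_11 rho(1)] / [1 - phi_11 rho(1)] = [-0.6376 - (-0.0165)(-0.0165)] / [1 - (-0.0165)(-0.0165)]
         = -0.63787225 / 0.99972775 = -0.638.
Therefore phi_{22} = -0.6380.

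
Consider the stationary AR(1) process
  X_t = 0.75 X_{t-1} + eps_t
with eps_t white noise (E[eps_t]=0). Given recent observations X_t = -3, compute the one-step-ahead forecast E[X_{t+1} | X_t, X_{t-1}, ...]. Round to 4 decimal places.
E[X_{t+1} \mid \mathcal F_t] = -2.2500

For an AR(p) model X_t = c + sum_i phi_i X_{t-i} + eps_t, the
one-step-ahead conditional mean is
  E[X_{t+1} | X_t, ...] = c + sum_i phi_i X_{t+1-i}.
Substitute known values:
  E[X_{t+1} | ...] = (0.75) * (-3)
                   = -2.2500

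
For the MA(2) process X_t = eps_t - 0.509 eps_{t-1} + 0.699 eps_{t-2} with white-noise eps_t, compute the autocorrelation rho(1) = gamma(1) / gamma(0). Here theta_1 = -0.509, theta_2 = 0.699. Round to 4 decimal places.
\rho(1) = -0.4948

For an MA(q) process with theta_0 = 1, the autocovariance is
  gamma(k) = sigma^2 * sum_{i=0..q-k} theta_i * theta_{i+k},
and rho(k) = gamma(k) / gamma(0). Sigma^2 cancels.
  numerator   = (1)*(-0.509) + (-0.509)*(0.699) = -0.864791.
  denominator = (1)^2 + (-0.509)^2 + (0.699)^2 = 1.747682.
  rho(1) = -0.864791 / 1.747682 = -0.4948.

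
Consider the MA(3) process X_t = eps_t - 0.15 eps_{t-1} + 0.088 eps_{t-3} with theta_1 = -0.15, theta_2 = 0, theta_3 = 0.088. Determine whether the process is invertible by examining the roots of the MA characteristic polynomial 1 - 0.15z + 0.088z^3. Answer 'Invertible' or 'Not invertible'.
\text{Invertible}

The MA(q) characteristic polynomial is P(z) = 1 - 0.15z + 0.088z^3.
Invertibility requires all roots to lie outside the unit circle, i.e. |z| > 1 for every root.
Degree 3: look for a simple real root z0 first, then factor out (1 - z/z0) and solve the remaining quadratic.
Testing z0 = -2.5: P(-2.5) = 1 + (-0.15)(-2.5) + (0)(-2.5)^2 + (0.088)(-2.5)^3
  = 1 + (0.375) + (0) + (-1.375) = 0.  So z_0 = -2.5 is a root, |z_0| = 2.5.
Divide out the factor (1 + 0.4 z) = (1 - z/z0) (since 1/z0 = -0.4):
  P(z) = (1 + 0.4 z)(1 + (-0.55) z + (0.22) z^2)
  [check: z-coef -0.55 - (-0.4) = -0.15; z^2-coef 0.22 - (-0.4)(-0.55) = 0; z^3-coef -(-0.4)(0.22) = 0.088.]
Remaining roots from the quadratic factor 1 + (-0.55) z + (0.22) z^2:
  Set 1 + (-0.55) z + (0.22) z^2 = 0, i.e. a z^2 + b z + c = 0 with a = 0.22, b = -0.55, c = 1.
  Discriminant D = b^2 - 4ac = (-0.55)^2 - 4*(0.22)*1 = 0.3025 - (0.88) = -0.5775.
  D < 0, so the roots are the complex-conjugate pair z = (-b +/- i sqrt(-D)) / (2a) = 1.25 +/- 1.7271i.
  For a conjugate pair |z|^2 = z * conj(z) = (product of roots) = c/a = 1/(0.22) = 4.545455, so |z| = sqrt(4.545455) = 2.132 for both roots.
Moduli of all roots: 2.5000, 2.1320, 2.1320.
All moduli strictly greater than 1? Yes.
Verdict: Invertible.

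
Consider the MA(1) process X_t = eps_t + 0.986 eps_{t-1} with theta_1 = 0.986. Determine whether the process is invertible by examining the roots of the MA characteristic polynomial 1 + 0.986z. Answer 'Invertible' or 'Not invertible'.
\text{Invertible}

The MA(q) characteristic polynomial is P(z) = 1 + 0.986z.
Invertibility requires all roots to lie outside the unit circle, i.e. |z| > 1 for every root.
This is linear in z: 1 + (0.986) z = 0  =>  z = -1/(0.986) = -1.014199,  |z| = 1.014199.
Moduli of all roots: 1.0142.
All moduli strictly greater than 1? Yes.
Verdict: Invertible.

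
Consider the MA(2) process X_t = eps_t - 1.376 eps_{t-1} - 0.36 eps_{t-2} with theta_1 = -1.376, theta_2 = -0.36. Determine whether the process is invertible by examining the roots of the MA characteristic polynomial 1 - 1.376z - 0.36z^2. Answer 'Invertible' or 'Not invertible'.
\text{Not invertible}

The MA(q) characteristic polynomial is P(z) = 1 - 1.376z - 0.36z^2.
Invertibility requires all roots to lie outside the unit circle, i.e. |z| > 1 for every root.
Set 1 + (-1.376) z + (-0.36) z^2 = 0, i.e. a z^2 + b z + c = 0 with a = -0.36, b = -1.376, c = 1.
Discriminant D = b^2 - 4ac = (-1.376)^2 - 4*(-0.36)*1 = 1.893376 - (-1.44) = 3.333376.
D >= 0, so the roots are real: z = (-b +/- sqrt(D)) / (2a) = (1.376 +/- 1.825754) / (-0.72).
  z_1 = (1.376 + 1.825754) / (-0.72) = -4.4469,   |z_1| = 4.4469.
  z_2 = (1.376 - 1.825754) / (-0.72) = 0.6247,   |z_2| = 0.6247.
Moduli of all roots: 4.4469, 0.6247.
All moduli strictly greater than 1? No.
Verdict: Not invertible.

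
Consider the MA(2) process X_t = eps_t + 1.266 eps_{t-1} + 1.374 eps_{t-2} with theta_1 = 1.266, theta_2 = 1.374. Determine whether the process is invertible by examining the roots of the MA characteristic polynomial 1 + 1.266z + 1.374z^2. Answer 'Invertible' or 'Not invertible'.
\text{Not invertible}

The MA(q) characteristic polynomial is P(z) = 1 + 1.266z + 1.374z^2.
Invertibility requires all roots to lie outside the unit circle, i.e. |z| > 1 for every root.
Set 1 + (1.266) z + (1.374) z^2 = 0, i.e. a z^2 + b z + c = 0 with a = 1.374, b = 1.266, c = 1.
Discriminant D = b^2 - 4ac = (1.266)^2 - 4*(1.374)*1 = 1.602756 - (5.496) = -3.893244.
D < 0, so the roots are the complex-conjugate pair z = (-b +/- i sqrt(-D)) / (2a) = -0.4607 +/- 0.718i.
For a conjugate pair |z|^2 = z * conj(z) = (product of roots) = c/a = 1/(1.374) = 0.727802, so |z| = sqrt(0.727802) = 0.8531 for both roots.
Moduli of all roots: 0.8531, 0.8531.
All moduli strictly greater than 1? No.
Verdict: Not invertible.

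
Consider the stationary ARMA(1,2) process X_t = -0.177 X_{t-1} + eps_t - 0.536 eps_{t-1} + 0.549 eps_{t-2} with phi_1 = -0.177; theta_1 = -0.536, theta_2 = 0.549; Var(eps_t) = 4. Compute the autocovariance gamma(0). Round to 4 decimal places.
\gamma(0) = 7.9160

Multiply the model equation by X_{t-k} and take expectations. With theta_0 = psi_0 = 1 and psi_j the MA(infinity) weights, this gives
  gamma(k) - sum_i phi_i gamma(k-i) = c_k,
  c_k = sigma^2 * sum_{j=k..q} theta_j psi_{j-k}   (c_k = 0 for k > q),
using gamma(-m) = gamma(m).
psi-weights needed (psi_j = theta_j + sum_i phi_i psi_{j-i}):
  psi_1 = theta_1 + phi_1 = -0.536 + (-0.177) = -0.713
  psi_2 = theta_2 + phi_1 psi_1 = 0.549 + (-0.177)(-0.713) = 0.675201
Right-hand sides:
  c_0 = sigma^2 (1 + theta_1 psi_1 + theta_2 psi_2) = 4 * (1 + (-0.536)(-0.713) + (0.549)(0.675201)) = 4 * 1.752853 = 7.011413
  c_1 = sigma^2 (theta_1 + theta_2 psi_1) = 4 * (-0.536 + (0.549)(-0.713)) = -3.709748
  c_2 = sigma^2 theta_2 = 4 * (0.549) = 2.196
Equations for k = 0 and k = 1 (AR order 1):
  gamma(0) = phi_1 gamma(1) + c_0
  gamma(1) = phi_1 gamma(0) + c_1
Substituting the second into the first: gamma(0) (1 - phi_1^2) = c_0 + phi_1 c_1, so
  gamma(0) = (c_0 + phi_1 c_1) / (1 - phi_1^2) = (7.011413 + (-0.177)(-3.709748)) / (1 - (-0.177)^2) = 7.668039 / 0.968671 = 7.91604.
Therefore gamma(0) = 7.9160 (to 4 decimal places).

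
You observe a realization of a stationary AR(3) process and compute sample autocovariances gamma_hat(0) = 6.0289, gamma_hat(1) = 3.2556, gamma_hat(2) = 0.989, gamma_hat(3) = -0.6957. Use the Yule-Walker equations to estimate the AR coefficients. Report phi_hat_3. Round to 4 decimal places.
\hat\phi_{3} = -0.1790

The Yule-Walker equations for an AR(p) process read, in matrix form,
  Gamma_p phi = r_p,   with   (Gamma_p)_{ij} = gamma(|i - j|),
                       (r_p)_i = gamma(i),   i,j = 1..p.
Substitute the sample gammas (Toeplitz matrix and right-hand side of size 3):
  Gamma_p = [[6.0289, 3.2556, 0.989], [3.2556, 6.0289, 3.2556], [0.989, 3.2556, 6.0289]]
  r_p     = [3.2556, 0.989, -0.6957]
Written out (R1..R3):
  (R1) 6.0289 phi_1 + 3.2556 phi_2 + 0.989 phi_3 = 3.2556
  (R2) 3.2556 phi_1 + 6.0289 phi_2 + 3.2556 phi_3 = 0.989
  (R3) 0.989 phi_1 + 3.2556 phi_2 + 6.0289 phi_3 = -0.6957
Gaussian elimination:
  R2 <- R2 - (3.2556/6.0289) R1 = R2 - (0.539999) R1:  4.270879 phi_2 + 2.721541 phi_3 = -0.769021
  R3 <- R3 - (0.989/6.0289) R1 = R3 - (0.164043) R1:  2.721541 phi_2 + 5.866661 phi_3 = -1.229759
  R3 <- R3 - (2.721541/4.270879) R2 = R3 - (0.637232) R2:  4.132408 phi_3 = -0.739714
Back-substitution:
  phi_hat_3 = -0.739714 / 4.132408 = -0.179003
  phi_hat_2 = (-0.769021 - (2.721541)(-0.179003)) / 4.270879 = -0.065995
  phi_hat_1 = (3.2556 - (3.2556)(-0.065995) - (0.989)(-0.179003)) / 6.0289 = 0.605
So phi_hat = [0.6050, -0.0660, -0.1790].
Therefore phi_hat_3 = -0.1790.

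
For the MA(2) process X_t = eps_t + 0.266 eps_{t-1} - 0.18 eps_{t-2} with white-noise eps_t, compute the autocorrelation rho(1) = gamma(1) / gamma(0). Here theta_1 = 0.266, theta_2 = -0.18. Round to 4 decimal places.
\rho(1) = 0.1977

For an MA(q) process with theta_0 = 1, the autocovariance is
  gamma(k) = sigma^2 * sum_{i=0..q-k} theta_i * theta_{i+k},
and rho(k) = gamma(k) / gamma(0). Sigma^2 cancels.
  numerator   = (1)*(0.266) + (0.266)*(-0.18) = 0.21812.
  denominator = (1)^2 + (0.266)^2 + (-0.18)^2 = 1.103156.
  rho(1) = 0.21812 / 1.103156 = 0.1977.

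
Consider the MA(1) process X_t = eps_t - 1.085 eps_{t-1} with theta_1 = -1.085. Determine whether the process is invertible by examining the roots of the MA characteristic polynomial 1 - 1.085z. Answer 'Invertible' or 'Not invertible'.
\text{Not invertible}

The MA(q) characteristic polynomial is P(z) = 1 - 1.085z.
Invertibility requires all roots to lie outside the unit circle, i.e. |z| > 1 for every root.
This is linear in z: 1 + (-1.085) z = 0  =>  z = -1/(-1.085) = 0.921659,  |z| = 0.921659.
Moduli of all roots: 0.9217.
All moduli strictly greater than 1? No.
Verdict: Not invertible.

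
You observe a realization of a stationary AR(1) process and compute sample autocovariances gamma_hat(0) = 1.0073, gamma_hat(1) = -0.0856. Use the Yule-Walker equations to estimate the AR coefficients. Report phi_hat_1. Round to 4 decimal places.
\hat\phi_{1} = -0.0850

The Yule-Walker equations for an AR(p) process read, in matrix form,
  Gamma_p phi = r_p,   with   (Gamma_p)_{ij} = gamma(|i - j|),
                       (r_p)_i = gamma(i),   i,j = 1..p.
Substitute the sample gammas (Toeplitz matrix and right-hand side of size 1):
  Gamma_p = [[1.0073]]
  r_p     = [-0.0856]
With p = 1 this is the single equation gamma(0) phi_1 = gamma(1):
  phi_hat_1 = gamma(1) / gamma(0) = -0.0856 / 1.0073 = -0.0850.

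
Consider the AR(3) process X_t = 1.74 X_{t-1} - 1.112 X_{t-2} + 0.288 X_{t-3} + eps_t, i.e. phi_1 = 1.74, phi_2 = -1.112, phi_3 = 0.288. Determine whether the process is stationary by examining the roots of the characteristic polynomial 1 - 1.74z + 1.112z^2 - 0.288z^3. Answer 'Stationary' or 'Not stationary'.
\text{Stationary}

The AR(p) characteristic polynomial is P(z) = 1 - 1.74z + 1.112z^2 - 0.288z^3.
Stationarity requires all roots to lie outside the unit circle, i.e. |z| > 1 for every root.
Degree 3: look for a simple real root z0 first, then factor out (1 - z/z0) and solve the remaining quadratic.
Testing z0 = 1.25: P(1.25) = 1 + (-1.74)(1.25) + (1.112)(1.25)^2 + (-0.288)(1.25)^3
  = 1 + (-2.175) + (1.7375) + (-0.5625) = 0.  So z_0 = 1.25 is a root, |z_0| = 1.25.
Divide out the factor (1 - 0.8 z) = (1 - z/z0) (since 1/z0 = 0.8):
  P(z) = (1 - 0.8 z)(1 + (-0.94) z + (0.36) z^2)
  [check: z-coef -0.94 - (0.8) = -1.74; z^2-coef 0.36 - (0.8)(-0.94) = 1.112; z^3-coef -(0.8)(0.36) = -0.288.]
Remaining roots from the quadratic factor 1 + (-0.94) z + (0.36) z^2:
  Set 1 + (-0.94) z + (0.36) z^2 = 0, i.e. a z^2 + b z + c = 0 with a = 0.36, b = -0.94, c = 1.
  Discriminant D = b^2 - 4ac = (-0.94)^2 - 4*(0.36)*1 = 0.8836 - (1.44) = -0.5564.
  D < 0, so the roots are the complex-conjugate pair z = (-b +/- i sqrt(-D)) / (2a) = 1.3056 +/- 1.036i.
  For a conjugate pair |z|^2 = z * conj(z) = (product of roots) = c/a = 1/(0.36) = 2.777778, so |z| = sqrt(2.777778) = 1.6667 for both roots.
Moduli of all roots: 1.2500, 1.6667, 1.6667.
All moduli strictly greater than 1? Yes.
Verdict: Stationary.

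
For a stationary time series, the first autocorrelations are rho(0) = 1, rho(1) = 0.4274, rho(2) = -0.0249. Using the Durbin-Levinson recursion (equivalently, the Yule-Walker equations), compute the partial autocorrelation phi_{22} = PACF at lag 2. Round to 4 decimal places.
\phi_{22} = -0.2540

The PACF at lag k is phi_{kk}, the last component of the solution
to the Yule-Walker system G_k phi = r_k where
  (G_k)_{ij} = rho(|i - j|), (r_k)_i = rho(i), i,j = 1..k.
Equivalently, Durbin-Levinson gives phi_{kk} iteratively:
  phi_{11} = rho(1)
  phi_{kk} = [rho(k) - sum_{j=1..k-1} phi_{k-1,j} rho(k-j)]
            / [1 - sum_{j=1..k-1} phi_{k-1,j} rho(j)],
  phi_{k,j} = phi_{k-1,j} - phi_{kk} phi_{k-1,k-j},  j = 1..k-1.
Step k = 1:
  phi_11 = rho(1) = 0.4274.
Step k = 2:
  phi_22 = [rho(2) - phi_11 rho(1)] / [1 - phi_11 rho(1)] = [-0.0249 - (0.4274)(0.4274)] / [1 - (0.4274)(0.4274)]
         = -0.20757076 / 0.81732924 = -0.254.
Therefore phi_{22} = -0.2540.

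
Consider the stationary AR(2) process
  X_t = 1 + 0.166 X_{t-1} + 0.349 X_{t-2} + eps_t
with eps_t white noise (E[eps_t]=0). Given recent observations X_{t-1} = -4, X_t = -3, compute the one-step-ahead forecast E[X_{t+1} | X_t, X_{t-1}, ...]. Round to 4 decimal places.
E[X_{t+1} \mid \mathcal F_t] = -0.8940

For an AR(p) model X_t = c + sum_i phi_i X_{t-i} + eps_t, the
one-step-ahead conditional mean is
  E[X_{t+1} | X_t, ...] = c + sum_i phi_i X_{t+1-i}.
Substitute known values:
  E[X_{t+1} | ...] = 1 + (0.166) * (-3) + (0.349) * (-4)
                   = -0.8940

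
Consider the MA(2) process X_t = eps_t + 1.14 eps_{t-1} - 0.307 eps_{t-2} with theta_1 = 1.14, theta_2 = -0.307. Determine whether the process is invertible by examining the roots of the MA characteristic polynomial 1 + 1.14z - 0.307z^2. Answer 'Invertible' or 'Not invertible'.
\text{Not invertible}

The MA(q) characteristic polynomial is P(z) = 1 + 1.14z - 0.307z^2.
Invertibility requires all roots to lie outside the unit circle, i.e. |z| > 1 for every root.
Set 1 + (1.14) z + (-0.307) z^2 = 0, i.e. a z^2 + b z + c = 0 with a = -0.307, b = 1.14, c = 1.
Discriminant D = b^2 - 4ac = (1.14)^2 - 4*(-0.307)*1 = 1.2996 - (-1.228) = 2.5276.
D >= 0, so the roots are real: z = (-b +/- sqrt(D)) / (2a) = (-1.14 +/- 1.589843) / (-0.614).
  z_1 = (-1.14 + 1.589843) / (-0.614) = -0.7326,   |z_1| = 0.7326.
  z_2 = (-1.14 - 1.589843) / (-0.614) = 4.446,   |z_2| = 4.446.
Moduli of all roots: 0.7326, 4.4460.
All moduli strictly greater than 1? No.
Verdict: Not invertible.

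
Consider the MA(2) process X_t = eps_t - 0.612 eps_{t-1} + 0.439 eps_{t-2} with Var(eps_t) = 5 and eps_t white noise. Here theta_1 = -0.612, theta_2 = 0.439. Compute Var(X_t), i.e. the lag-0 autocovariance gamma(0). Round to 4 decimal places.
\gamma(0) = 7.8363

For an MA(q) process X_t = eps_t + sum_i theta_i eps_{t-i} with
Var(eps_t) = sigma^2, the variance is
  gamma(0) = sigma^2 * (1 + sum_i theta_i^2).
  sum_i theta_i^2 = (-0.612)^2 + (0.439)^2 = 0.374544 + 0.192721 = 0.567265.
  gamma(0) = 5 * (1 + 0.567265) = 5 * 1.567265 = 7.836325, which rounds to 7.8363.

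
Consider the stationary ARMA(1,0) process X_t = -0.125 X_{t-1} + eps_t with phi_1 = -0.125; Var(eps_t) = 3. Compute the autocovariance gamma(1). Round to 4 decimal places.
\gamma(1) = -0.3810

Multiply the model equation by X_{t-k} and take expectations. With theta_0 = psi_0 = 1 and psi_j the MA(infinity) weights, this gives
  gamma(k) - sum_i phi_i gamma(k-i) = c_k,
  c_k = sigma^2 * sum_{j=k..q} theta_j psi_{j-k}   (c_k = 0 for k > q),
using gamma(-m) = gamma(m).
Pure AR (q = 0): c_0 = sigma^2 = 3, c_k = 0 for k >= 1.
Equations for k = 0 and k = 1 (AR order 1):
  gamma(0) = phi_1 gamma(1) + c_0
  gamma(1) = phi_1 gamma(0) + c_1
Substituting the second into the first: gamma(0) (1 - phi_1^2) = c_0 + phi_1 c_1, so
  gamma(0) = c_0 / (1 - phi_1^2) = 3 / (1 - (-0.125)^2) = 3 / 0.984375 = 3.047619.
  gamma(1) = phi_1 gamma(0) = (-0.125)(3.047619) = -0.380952.
Therefore gamma(1) = -0.3810 (to 4 decimal places).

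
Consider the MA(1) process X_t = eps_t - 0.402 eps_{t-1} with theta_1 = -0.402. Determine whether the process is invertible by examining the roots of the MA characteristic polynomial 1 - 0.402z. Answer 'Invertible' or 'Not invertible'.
\text{Invertible}

The MA(q) characteristic polynomial is P(z) = 1 - 0.402z.
Invertibility requires all roots to lie outside the unit circle, i.e. |z| > 1 for every root.
This is linear in z: 1 + (-0.402) z = 0  =>  z = -1/(-0.402) = 2.487562,  |z| = 2.487562.
Moduli of all roots: 2.4876.
All moduli strictly greater than 1? Yes.
Verdict: Invertible.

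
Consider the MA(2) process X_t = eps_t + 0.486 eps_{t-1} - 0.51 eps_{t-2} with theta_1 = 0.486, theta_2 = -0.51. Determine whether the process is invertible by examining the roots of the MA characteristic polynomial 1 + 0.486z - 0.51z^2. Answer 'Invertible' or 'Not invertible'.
\text{Invertible}

The MA(q) characteristic polynomial is P(z) = 1 + 0.486z - 0.51z^2.
Invertibility requires all roots to lie outside the unit circle, i.e. |z| > 1 for every root.
Set 1 + (0.486) z + (-0.51) z^2 = 0, i.e. a z^2 + b z + c = 0 with a = -0.51, b = 0.486, c = 1.
Discriminant D = b^2 - 4ac = (0.486)^2 - 4*(-0.51)*1 = 0.236196 - (-2.04) = 2.276196.
D >= 0, so the roots are real: z = (-b +/- sqrt(D)) / (2a) = (-0.486 +/- 1.508707) / (-1.02).
  z_1 = (-0.486 + 1.508707) / (-1.02) = -1.0027,   |z_1| = 1.0027.
  z_2 = (-0.486 - 1.508707) / (-1.02) = 1.9556,   |z_2| = 1.9556.
Moduli of all roots: 1.0027, 1.9556.
All moduli strictly greater than 1? Yes.
Verdict: Invertible.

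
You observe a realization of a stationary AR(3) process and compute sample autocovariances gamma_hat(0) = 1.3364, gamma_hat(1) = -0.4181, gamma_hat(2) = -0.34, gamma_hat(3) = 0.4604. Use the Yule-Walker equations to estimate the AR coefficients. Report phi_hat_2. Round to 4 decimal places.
\hat\phi_{2} = -0.3270

The Yule-Walker equations for an AR(p) process read, in matrix form,
  Gamma_p phi = r_p,   with   (Gamma_p)_{ij} = gamma(|i - j|),
                       (r_p)_i = gamma(i),   i,j = 1..p.
Substitute the sample gammas (Toeplitz matrix and right-hand side of size 3):
  Gamma_p = [[1.3364, -0.4181, -0.34], [-0.4181, 1.3364, -0.4181], [-0.34, -0.4181, 1.3364]]
  r_p     = [-0.4181, -0.34, 0.4604]
Written out (R1..R3):
  (R1) 1.3364 phi_1 - 0.4181 phi_2 - 0.34 phi_3 = -0.4181
  (R2) -0.4181 phi_1 + 1.3364 phi_2 - 0.4181 phi_3 = -0.34
  (R3) -0.34 phi_1 - 0.4181 phi_2 + 1.3364 phi_3 = 0.4604
Gaussian elimination:
  R2 <- R2 - (-0.4181/1.3364) R1 = R2 - (-0.312855) R1:  1.205595 phi_2 - 0.524471 phi_3 = -0.470805
  R3 <- R3 - (-0.34/1.3364) R1 = R3 - (-0.254415) R1:  -0.524471 phi_2 + 1.249899 phi_3 = 0.354029
  R3 <- R3 - (-0.524471/1.205595) R2 = R3 - (-0.435031) R2:  1.021738 phi_3 = 0.149215
Back-substitution:
  phi_hat_3 = 0.149215 / 1.021738 = 0.14604
  phi_hat_2 = (-0.470805 - (-0.524471)(0.14604)) / 1.205595 = -0.326985
  phi_hat_1 = (-0.4181 - (-0.4181)(-0.326985) - (-0.34)(0.14604)) / 1.3364 = -0.378
So phi_hat = [-0.3780, -0.3270, 0.1460].
Therefore phi_hat_2 = -0.3270.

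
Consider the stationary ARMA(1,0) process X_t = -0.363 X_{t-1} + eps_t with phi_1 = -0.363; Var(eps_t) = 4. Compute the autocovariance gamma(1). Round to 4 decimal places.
\gamma(1) = -1.6724

Multiply the model equation by X_{t-k} and take expectations. With theta_0 = psi_0 = 1 and psi_j the MA(infinity) weights, this gives
  gamma(k) - sum_i phi_i gamma(k-i) = c_k,
  c_k = sigma^2 * sum_{j=k..q} theta_j psi_{j-k}   (c_k = 0 for k > q),
using gamma(-m) = gamma(m).
Pure AR (q = 0): c_0 = sigma^2 = 4, c_k = 0 for k >= 1.
Equations for k = 0 and k = 1 (AR order 1):
  gamma(0) = phi_1 gamma(1) + c_0
  gamma(1) = phi_1 gamma(0) + c_1
Substituting the second into the first: gamma(0) (1 - phi_1^2) = c_0 + phi_1 c_1, so
  gamma(0) = c_0 / (1 - phi_1^2) = 4 / (1 - (-0.363)^2) = 4 / 0.868231 = 4.607069.
  gamma(1) = phi_1 gamma(0) = (-0.363)(4.607069) = -1.672366.
Therefore gamma(1) = -1.6724 (to 4 decimal places).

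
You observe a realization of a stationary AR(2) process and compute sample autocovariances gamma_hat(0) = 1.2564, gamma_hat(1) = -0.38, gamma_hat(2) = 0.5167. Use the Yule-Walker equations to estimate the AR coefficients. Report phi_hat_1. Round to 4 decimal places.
\hat\phi_{1} = -0.1960

The Yule-Walker equations for an AR(p) process read, in matrix form,
  Gamma_p phi = r_p,   with   (Gamma_p)_{ij} = gamma(|i - j|),
                       (r_p)_i = gamma(i),   i,j = 1..p.
Substitute the sample gammas (Toeplitz matrix and right-hand side of size 2):
  Gamma_p = [[1.2564, -0.38], [-0.38, 1.2564]]
  r_p     = [-0.38, 0.5167]
Written out:
  1.2564 phi_1 - 0.38 phi_2 = -0.38
  -0.38 phi_1 + 1.2564 phi_2 = 0.5167
Solve by Cramer's rule:
  det = gamma(0)^2 - gamma(1)^2 = (1.2564)^2 - (-0.38)^2 = 1.57854096 - 0.1444 = 1.43414096
  phi_hat_1 = [gamma(1) gamma(0) - gamma(1) gamma(2)] / det = [(-0.38)(1.2564) - (-0.38)(0.5167)] / 1.43414096 = -0.281086 / 1.43414096 = -0.196
  phi_hat_2 = [gamma(0) gamma(2) - gamma(1)^2] / det = [(1.2564)(0.5167) - (-0.38)^2] / 1.43414096 = 0.50478188 / 1.43414096 = 0.352
So phi_hat = [-0.1960, 0.3520].
Therefore phi_hat_1 = -0.1960.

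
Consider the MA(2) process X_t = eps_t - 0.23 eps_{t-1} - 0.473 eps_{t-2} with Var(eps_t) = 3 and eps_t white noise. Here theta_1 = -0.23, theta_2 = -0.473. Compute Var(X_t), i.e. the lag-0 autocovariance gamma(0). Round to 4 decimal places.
\gamma(0) = 3.8299

For an MA(q) process X_t = eps_t + sum_i theta_i eps_{t-i} with
Var(eps_t) = sigma^2, the variance is
  gamma(0) = sigma^2 * (1 + sum_i theta_i^2).
  sum_i theta_i^2 = (-0.23)^2 + (-0.473)^2 = 0.0529 + 0.223729 = 0.276629.
  gamma(0) = 3 * (1 + 0.276629) = 3 * 1.276629 = 3.829887, which rounds to 3.8299.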